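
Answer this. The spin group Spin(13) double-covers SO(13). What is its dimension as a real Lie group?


Spin(n) double-covers SO(n); both have Lie algebra so(n) of dimension n(n-1)/2.
n = 13
n(n-1) = 13 * 12 = 156
dim Spin(13) = 156/2 = 78


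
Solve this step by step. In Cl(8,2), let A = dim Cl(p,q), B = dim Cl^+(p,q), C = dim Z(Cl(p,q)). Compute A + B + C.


n = 8 + 2 = 10
Total dim = 2^10 = 1024
Even subalgebra dim = 2^9 = 512
n is even, so center dim = 1
Sum = 1024 + 512 + 1 = 1537


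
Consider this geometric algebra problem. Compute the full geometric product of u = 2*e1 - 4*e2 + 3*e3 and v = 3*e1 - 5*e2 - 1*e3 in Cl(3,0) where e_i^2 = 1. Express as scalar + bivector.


In Cl(3,0): e_i^2 = 1, e_ie_j = -e_je_i for i != j.
Scalar part = u . v = 2*3 + (-4)*(-5) + 3*(-1)
= 6 + 20 + (-3) = 23
e12 coeff = 2*(-5) - (-4)*3 = -10 - (-12) = 2
e13 coeff = 2*(-1) - 3*3 = -2 - 9 = -11
e23 coeff = (-4)*(-1) - 3*(-5) = 4 - (-15) = 19
uv = 23 + 2*e12 - 11*e13 + 19*e23


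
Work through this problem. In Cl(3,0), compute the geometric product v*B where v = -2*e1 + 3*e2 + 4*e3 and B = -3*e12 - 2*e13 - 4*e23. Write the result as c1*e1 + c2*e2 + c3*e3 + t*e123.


vB has grade-1 (vector) and grade-3 (trivector) parts: vB = (v _| B) + (v ^ B).
Vector part <vB>_1:
  e1: -v2*b12 - v3*b13 = -(3)*(-3) - (4)*(-2) = 17
  e2: v1*b12 - v3*b23 = (-2)*(-3) - (4)*(-4) = 22
  e3: v1*b13 + v2*b23 = (-2)*(-2) + (3)*(-4) = -8
Trivector part <vB>_3:
  e123: v1*b23 - v2*b13 + v3*b12 = (-2)*(-4) - (3)*(-2) + (4)*(-3) = 2
vB = 17*e1 + 22*e2 - 8*e3 + 2*e123


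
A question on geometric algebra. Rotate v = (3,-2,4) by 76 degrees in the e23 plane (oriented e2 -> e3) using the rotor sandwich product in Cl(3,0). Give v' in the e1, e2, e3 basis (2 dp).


Rotor R = cos(38deg) - sin(38deg)*e23
Rotation angle theta = 2 * 38 = 76 degrees in the e23 plane (e2 -> e3).
The component perpendicular to the plane (e1) is invariant: v'_1 = v1 = 3.00
cos(76deg) = 0.2419, sin(76deg) = 0.9703
v'_2 = v2*cos(theta) - v3*sin(theta) = -2*0.2419 - 4*0.9703 = -4.37
v'_3 = v2*sin(theta) + v3*cos(theta) = -2*0.9703 + 4*0.2419 = -0.97
v' = 3.00*e1 - 4.37*e2 - 0.97*e3


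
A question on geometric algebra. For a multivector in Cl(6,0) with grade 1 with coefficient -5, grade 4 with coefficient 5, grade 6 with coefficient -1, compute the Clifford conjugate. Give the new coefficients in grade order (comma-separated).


Clifford conjugate sign for grade k: (-1)^(k(k+1)/2)
Grade 1: (-1)^(1*2/2) = (-1)^1 = -1, coeff -5 -> 5
Grade 4: (-1)^(4*5/2) = (-1)^10 = 1, coeff 5 -> 5
Grade 6: (-1)^(6*7/2) = (-1)^21 = -1, coeff -1 -> 1
Conjugated coefficients: 5, 5, 1


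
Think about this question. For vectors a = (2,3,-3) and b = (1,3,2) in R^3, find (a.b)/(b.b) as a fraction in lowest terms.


Projection coefficient = (a . b) / (b . b)
a . b = 2*1 + 3*3 + (-3)*2
= 2 + 9 + (-6) = 5
b . b = 1^2 + 3^2 + 2^2
= 1 + 9 + 4 = 14
Coefficient = 5/14
In lowest terms: 5/14


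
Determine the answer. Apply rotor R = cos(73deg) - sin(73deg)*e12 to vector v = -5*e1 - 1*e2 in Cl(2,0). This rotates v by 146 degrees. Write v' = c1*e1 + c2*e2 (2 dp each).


Rotor R = cos(73deg) - sin(73deg)*e12
Rotation angle theta = 2 * 73 = 146 degrees
v' = R*v*~R rotates v by theta.
cos(146deg) = -0.8290, sin(146deg) = 0.5592
v'_1 = -5*cos(146deg) - (-1)*sin(146deg)
= -5*(-0.8290) - (-1)*0.5592
= 4.70
v'_2 = -5*sin(146deg) + (-1)*cos(146deg)
= -5*0.5592 + (-1)*(-0.8290)
= -1.97
v' = 4.70*e1 - 1.97*e2


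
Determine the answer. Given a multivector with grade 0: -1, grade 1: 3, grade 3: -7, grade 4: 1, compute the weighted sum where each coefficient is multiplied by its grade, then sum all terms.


Grade-weighted sum = sum of grade_k * coefficient_k
0*(-1) = 0
1*3 = 3
3*(-7) = -21
4*1 = 4
Total = 0 + 3 + (-21) + 4 = -14


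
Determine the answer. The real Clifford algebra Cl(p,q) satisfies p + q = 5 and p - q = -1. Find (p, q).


We need p + q = 5 and p - q = -1.
Adding: 2p = 5 + (-1) = 4, so p = 2.
Then q = 5 - 2 = 3.
(p, q) = (2, 3)


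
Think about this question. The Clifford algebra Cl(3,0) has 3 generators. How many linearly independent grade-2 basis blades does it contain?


Number of grade-k basis blades in Cl(p,q) with n = p + q is C(n, k).
n = 3 + 0 = 3
C(3, 2) = 3! / (2! * 1!)
= 6 / (2 * 1)
= 3


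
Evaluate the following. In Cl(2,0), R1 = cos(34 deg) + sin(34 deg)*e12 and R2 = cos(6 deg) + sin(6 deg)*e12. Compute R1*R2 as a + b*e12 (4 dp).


Same-plane rotors commute and their half-angles add:
R1*R2 = cos(a1 + a2) + sin(a1 + a2)*e12.
a1 + a2 = 34 + 6 = 40 deg
cos(40 deg) = 0.7660
sin(40 deg) = 0.6428
R1*R2 = 0.7660 + 0.6428*e12


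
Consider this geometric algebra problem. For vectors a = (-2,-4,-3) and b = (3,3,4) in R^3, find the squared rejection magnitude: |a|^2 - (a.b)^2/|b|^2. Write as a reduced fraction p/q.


|a|^2 = (-2)^2 + (-4)^2 + (-3)^2 = 29
|b|^2 = 3^2 + 3^2 + 4^2 = 34
a . b = (-2)*3 + (-4)*3 + (-3)*4 = -30
(a.b)^2 = (-30)^2 = 900
|rej|^2 = 29 - 900/34
= (986 - 900)/34
= 86/34
In lowest terms: 43/17


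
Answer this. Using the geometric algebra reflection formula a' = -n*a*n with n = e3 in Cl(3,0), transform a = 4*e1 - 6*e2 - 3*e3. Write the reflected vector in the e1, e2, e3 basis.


Reflection formula: a' = -n*a*n, with n = e3 (unit vector, n^2 = 1).
For reflection through hyperplane perp to e3:
The component along e3 flips sign, others stay.
a = (4, -6, -3)
a' = (4, -6, 3)
a' = 4*e1 - 6*e2 + 3*e3


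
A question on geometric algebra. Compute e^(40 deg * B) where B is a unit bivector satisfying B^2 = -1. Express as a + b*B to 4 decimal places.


For a unit bivector B with B^2 = -1, the exponential series gives
e^(theta*B) = cos(theta) + sin(theta)*B (the GA analogue of Euler's formula).
theta = 40 degrees = 0.698132 rad
cos(40 deg) = 0.7660
sin(40 deg) = 0.6428
exp(theta*B) = 0.7660 + 0.6428*B


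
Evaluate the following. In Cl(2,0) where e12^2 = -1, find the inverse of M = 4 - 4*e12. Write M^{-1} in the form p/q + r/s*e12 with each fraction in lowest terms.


M = 4 - 4*e12, where e12^2 = -1.
Since M commutes with its reverse ~M = a - b*e12, M * ~M = a^2 - b^2*e12^2 = a^2 + b^2.
So M^{-1} = ~M / (a^2 + b^2) = (a - b*e12)/(a^2 + b^2).
a^2 + b^2 = 16 + 16 = 32
Scalar part = 4/32 = 1/8
Bivector coeff = 4/32 = 1/8
M^{-1} = 1/8 + 1/8*e12


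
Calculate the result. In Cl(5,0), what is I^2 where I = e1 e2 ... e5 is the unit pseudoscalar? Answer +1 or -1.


The pseudoscalar I = e1...e_n (product of all n generators) of Cl(p,q) satisfies I^2 = (-1)^(q + n(n-1)/2).
p = 5, q = 0, n = p + q = 5
n(n-1)/2 = 5 * 4 / 2 = 10
Exponent = q + n(n-1)/2 = 0 + 10 = 10
I^2 = (-1)^10 = +1


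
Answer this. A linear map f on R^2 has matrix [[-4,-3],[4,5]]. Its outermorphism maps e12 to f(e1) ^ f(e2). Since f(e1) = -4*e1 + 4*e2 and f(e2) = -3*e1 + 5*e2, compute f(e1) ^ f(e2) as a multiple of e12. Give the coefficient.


The outermorphism of a linear map f sends e1^e2 to f(e1)^f(e2).
f(e1) = -4*e1 + 4*e2
f(e2) = -3*e1 + 5*e2
f(e1) ^ f(e2) = (-4*e1 + 4*e2) ^ (-3*e1 + 5*e2)
= (-4)*5*e12 + 4*(-3)*e21
= (-20 - (-12))*e12
= -8*e12
Coefficient = -8


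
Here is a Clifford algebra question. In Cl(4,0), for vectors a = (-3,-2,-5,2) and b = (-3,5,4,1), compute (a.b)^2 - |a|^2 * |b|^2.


a . b = (-3)*(-3) + (-2)*5 + (-5)*4 + 2*1
= 9 + (-10) + (-20) + 2 = -19
|a|^2 = (-3)^2 + (-2)^2 + (-5)^2 + 2^2 = 42
|b|^2 = (-3)^2 + 5^2 + 4^2 + 1^2 = 51
(a.b)^2 = (-19)^2 = 361
|a|^2 * |b|^2 = 42 * 51 = 2142
Result = 361 - 2142 = -1781


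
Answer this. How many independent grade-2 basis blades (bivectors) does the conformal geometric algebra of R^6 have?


The conformal model of R^6 uses Cl(7,1) with m = 6 + 2 = 8 generators.
Number of grade-2 blades = C(m, 2) = C(8, 2)
= 8*7/2 = 28


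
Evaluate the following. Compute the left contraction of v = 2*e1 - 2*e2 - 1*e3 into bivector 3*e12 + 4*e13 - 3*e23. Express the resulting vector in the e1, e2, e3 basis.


Left contraction v _| B = <vB>_1 (grade-1 part of the geometric product vB).
Using e1_|e12 = e2, e2_|e12 = -e1, e1_|e13 = e3, e3_|e13 = -e1, e2_|e23 = e3, e3_|e23 = -e2:
e1 coeff: -v2*b12 - v3*b13 = -(-2)*(3) - (-1)*(4) = 10
e2 coeff: v1*b12 - v3*b23 = (2)*(3) - (-1)*(-3) = 3
e3 coeff: v1*b13 + v2*b23 = (2)*(4) + (-2)*(-3) = 14
v _| B = 10*e1 + 3*e2 + 14*e3


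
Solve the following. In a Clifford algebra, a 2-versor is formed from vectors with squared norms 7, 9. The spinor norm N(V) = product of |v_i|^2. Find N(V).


Spinor norm N(V) = |v1|^2 * |v2|^2 * ... * |v2|^2
= 7 * 9
Running product: 7, 63
N(V) = 63


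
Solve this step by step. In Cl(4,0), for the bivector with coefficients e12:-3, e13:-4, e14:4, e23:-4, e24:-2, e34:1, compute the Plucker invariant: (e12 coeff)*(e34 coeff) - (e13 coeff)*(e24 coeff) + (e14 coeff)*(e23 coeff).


Plucker relation: af - be + cd
a*f = (-3)*1 = -3
b*e = (-4)*(-2) = 8
c*d = 4*(-4) = -16
af - be + cd = -3 - 8 + (-16)
= -27


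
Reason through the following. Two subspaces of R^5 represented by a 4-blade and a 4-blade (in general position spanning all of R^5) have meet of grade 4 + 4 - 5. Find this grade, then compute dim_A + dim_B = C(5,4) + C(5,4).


Meet grade = grade(A) + grade(B) - n
= 4 + 4 - 5 = 3
C(5,4) = 5
C(5,4) = 5
dim_A + dim_B = 5 + 5 = 10


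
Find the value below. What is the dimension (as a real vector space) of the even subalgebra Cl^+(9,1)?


Even subalgebra dimension = 2^(n-1)
n = 9 + 1 = 10
2^(10 - 1) = 2^9 = 512
Verification: sum of C(10,k) for even k = 1 + 45 + 210 + 210 + 45 + 1 = 512
Result = 512


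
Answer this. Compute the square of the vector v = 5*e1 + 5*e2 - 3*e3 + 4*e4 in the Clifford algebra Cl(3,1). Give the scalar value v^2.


v^2 = sum of c_i^2 * e_i^2
Positive signature terms (e_i^2 = +1): 5^2 + 5^2 + (-3)^2 = 59
Negative signature terms (e_j^2 = -1): 4^2 = 16
v^2 = 59 - 16 = 43


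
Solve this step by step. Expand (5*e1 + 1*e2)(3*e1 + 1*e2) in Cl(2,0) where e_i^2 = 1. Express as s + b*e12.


Expand: (5*e1 + 1*e2)(3*e1 + 1*e2)
= 5*3*e1e1 + 5*1*e1e2 + 1*3*e2e1 + 1*1*e2e2
Using e1^2 = e2^2 = 1, e2e1 = -e1e2:
Scalar part s = 5*3 + 1*1 = 15 + 1 = 16
Bivector part b = 5*1 - 1*3 = 5 - 3 = 2
uv = 16 + 2*e12


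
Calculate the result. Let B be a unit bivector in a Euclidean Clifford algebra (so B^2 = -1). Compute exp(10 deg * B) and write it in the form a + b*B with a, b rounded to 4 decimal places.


For a unit bivector B with B^2 = -1, the exponential series gives
e^(theta*B) = cos(theta) + sin(theta)*B (the GA analogue of Euler's formula).
theta = 10 degrees = 0.174533 rad
cos(10 deg) = 0.9848
sin(10 deg) = 0.1736
exp(theta*B) = 0.9848 + 0.1736*B


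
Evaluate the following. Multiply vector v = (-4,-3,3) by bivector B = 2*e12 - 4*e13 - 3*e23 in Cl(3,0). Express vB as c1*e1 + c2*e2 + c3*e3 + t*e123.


vB has grade-1 (vector) and grade-3 (trivector) parts: vB = (v _| B) + (v ^ B).
Vector part <vB>_1:
  e1: -v2*b12 - v3*b13 = -(-3)*(2) - (3)*(-4) = 18
  e2: v1*b12 - v3*b23 = (-4)*(2) - (3)*(-3) = 1
  e3: v1*b13 + v2*b23 = (-4)*(-4) + (-3)*(-3) = 25
Trivector part <vB>_3:
  e123: v1*b23 - v2*b13 + v3*b12 = (-4)*(-3) - (-3)*(-4) + (3)*(2) = 6
vB = 18*e1 + 1*e2 + 25*e3 + 6*e123


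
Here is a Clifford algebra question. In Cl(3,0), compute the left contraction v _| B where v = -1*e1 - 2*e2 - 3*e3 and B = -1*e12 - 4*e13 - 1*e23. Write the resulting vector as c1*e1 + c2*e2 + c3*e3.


Left contraction v _| B = <vB>_1 (grade-1 part of the geometric product vB).
Using e1_|e12 = e2, e2_|e12 = -e1, e1_|e13 = e3, e3_|e13 = -e1, e2_|e23 = e3, e3_|e23 = -e2:
e1 coeff: -v2*b12 - v3*b13 = -(-2)*(-1) - (-3)*(-4) = -14
e2 coeff: v1*b12 - v3*b23 = (-1)*(-1) - (-3)*(-1) = -2
e3 coeff: v1*b13 + v2*b23 = (-1)*(-4) + (-2)*(-1) = 6
v _| B = -14*e1 - 2*e2 + 6*e3


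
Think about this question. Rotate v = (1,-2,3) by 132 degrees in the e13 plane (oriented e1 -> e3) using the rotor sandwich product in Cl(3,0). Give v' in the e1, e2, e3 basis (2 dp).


Rotor R = cos(66deg) - sin(66deg)*e13
Rotation angle theta = 2 * 66 = 132 degrees in the e13 plane (e1 -> e3).
The component perpendicular to the plane (e2) is invariant: v'_2 = v2 = -2.00
cos(132deg) = -0.6691, sin(132deg) = 0.7431
v'_1 = v1*cos(theta) - v3*sin(theta) = 1*(-0.6691) - 3*0.7431 = -2.90
v'_3 = v1*sin(theta) + v3*cos(theta) = 1*0.7431 + 3*(-0.6691) = -1.26
v' = -2.90*e1 - 2.00*e2 - 1.26*e3


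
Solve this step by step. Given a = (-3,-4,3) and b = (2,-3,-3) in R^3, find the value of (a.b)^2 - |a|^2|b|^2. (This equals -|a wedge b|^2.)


a . b = (-3)*2 + (-4)*(-3) + 3*(-3)
= -6 + 12 + (-9) = -3
|a|^2 = (-3)^2 + (-4)^2 + 3^2 = 34
|b|^2 = 2^2 + (-3)^2 + (-3)^2 = 22
(a.b)^2 = (-3)^2 = 9
|a|^2 * |b|^2 = 34 * 22 = 748
Result = 9 - 748 = -739


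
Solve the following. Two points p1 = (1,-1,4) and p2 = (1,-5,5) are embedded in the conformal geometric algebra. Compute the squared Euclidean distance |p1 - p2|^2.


p1 - p2 = (0, 4, -1)
|p1 - p2|^2 = 0^2 + 4^2 + (-1)^2
= 0 + 16 + 1
= 17


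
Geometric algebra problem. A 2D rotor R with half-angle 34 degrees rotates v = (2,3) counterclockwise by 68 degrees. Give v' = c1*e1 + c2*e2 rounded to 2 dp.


Rotor R = cos(34deg) - sin(34deg)*e12
Rotation angle theta = 2 * 34 = 68 degrees
v' = R*v*~R rotates v by theta.
cos(68deg) = 0.3746, sin(68deg) = 0.9272
v'_1 = 2*cos(68deg) - 3*sin(68deg)
= 2*0.3746 - 3*0.9272
= -2.03
v'_2 = 2*sin(68deg) + 3*cos(68deg)
= 2*0.9272 + 3*0.3746
= 2.98
v' = -2.03*e1 + 2.98*e2


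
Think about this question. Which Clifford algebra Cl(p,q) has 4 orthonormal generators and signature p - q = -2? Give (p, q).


We need p + q = 4 and p - q = -2.
Adding: 2p = 4 + (-2) = 2, so p = 1.
Then q = 4 - 1 = 3.
(p, q) = (1, 3)


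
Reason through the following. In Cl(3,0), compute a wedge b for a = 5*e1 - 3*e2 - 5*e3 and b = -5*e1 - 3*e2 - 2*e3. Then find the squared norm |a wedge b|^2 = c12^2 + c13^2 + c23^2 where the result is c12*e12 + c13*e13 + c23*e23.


a wedge b = (a1*b2 - a2*b1)*e12 + (a1*b3 - a3*b1)*e13 + (a2*b3 - a3*b2)*e23
e12 coeff: 5*(-3) - (-3)*(-5) = -15 - 15 = -30
e13 coeff: 5*(-2) - (-5)*(-5) = -10 - 25 = -35
e23 coeff: (-3)*(-2) - (-5)*(-3) = 6 - 15 = -9
|a wedge b|^2 = (-30)^2 + (-35)^2 + (-9)^2
= 900 + 1225 + 81
= 2206


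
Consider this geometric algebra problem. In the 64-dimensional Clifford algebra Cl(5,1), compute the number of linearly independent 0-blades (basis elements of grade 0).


Number of grade-k basis blades in Cl(p,q) with n = p + q is C(n, k).
n = 5 + 1 = 6
C(6, 0) = 6! / (0! * 6!)
= 720 / (1 * 720)
= 1


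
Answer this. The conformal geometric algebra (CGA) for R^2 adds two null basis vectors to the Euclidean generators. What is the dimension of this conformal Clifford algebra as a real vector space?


The conformal model of R^2 uses Cl(3,1): the 2 Euclidean generators plus two extra orthogonal generators e+ (e+^2 = +1) and e- (e-^2 = -1), from which the null vectors e0, einf are built.
Number of generators m = 2 + 2 = 4.
dim Cl(p,q) = 2^m = 2^4 = 16


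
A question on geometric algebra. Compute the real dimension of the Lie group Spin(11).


Spin(n) double-covers SO(n); both have Lie algebra so(n) of dimension n(n-1)/2.
n = 11
n(n-1) = 11 * 10 = 110
dim Spin(11) = 110/2 = 55


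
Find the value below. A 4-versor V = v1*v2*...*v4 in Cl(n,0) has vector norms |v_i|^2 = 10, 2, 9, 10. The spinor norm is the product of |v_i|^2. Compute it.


Spinor norm N(V) = |v1|^2 * |v2|^2 * ... * |v4|^2
= 10 * 2 * 9 * 10
Running product: 10, 20, 180, 1800
N(V) = 1800


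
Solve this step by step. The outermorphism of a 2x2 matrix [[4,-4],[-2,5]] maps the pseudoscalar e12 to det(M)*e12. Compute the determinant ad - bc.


The outermorphism of a linear map f sends e1^e2 to f(e1)^f(e2).
f(e1) = 4*e1 - 2*e2
f(e2) = -4*e1 + 5*e2
f(e1) ^ f(e2) = (4*e1 - 2*e2) ^ (-4*e1 + 5*e2)
= 4*5*e12 + (-2)*(-4)*e21
= (20 - 8)*e12
= 12*e12
Coefficient = 12


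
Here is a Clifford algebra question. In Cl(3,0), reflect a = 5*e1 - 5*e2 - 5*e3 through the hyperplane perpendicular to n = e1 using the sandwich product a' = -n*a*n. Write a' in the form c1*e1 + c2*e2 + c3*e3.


Reflection formula: a' = -n*a*n, with n = e1 (unit vector, n^2 = 1).
For reflection through hyperplane perp to e1:
The component along e1 flips sign, others stay.
a = (5, -5, -5)
a' = (-5, -5, -5)
a' = -5*e1 - 5*e2 - 5*e3


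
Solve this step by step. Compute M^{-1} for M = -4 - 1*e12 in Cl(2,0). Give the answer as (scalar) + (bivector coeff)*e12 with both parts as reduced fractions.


M = -4 - 1*e12, where e12^2 = -1.
Since M commutes with its reverse ~M = a - b*e12, M * ~M = a^2 - b^2*e12^2 = a^2 + b^2.
So M^{-1} = ~M / (a^2 + b^2) = (a - b*e12)/(a^2 + b^2).
a^2 + b^2 = 16 + 1 = 17
Scalar part = -4/17 = -4/17
Bivector coeff = 1/17 = 1/17
M^{-1} = -4/17 + 1/17*e12


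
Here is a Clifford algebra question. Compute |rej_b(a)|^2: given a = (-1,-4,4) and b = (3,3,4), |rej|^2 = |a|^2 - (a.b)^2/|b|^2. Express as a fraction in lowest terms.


|a|^2 = (-1)^2 + (-4)^2 + 4^2 = 33
|b|^2 = 3^2 + 3^2 + 4^2 = 34
a . b = (-1)*3 + (-4)*3 + 4*4 = 1
(a.b)^2 = 1^2 = 1
|rej|^2 = 33 - 1/34
= (1122 - 1)/34
= 1121/34
In lowest terms: 1121/34


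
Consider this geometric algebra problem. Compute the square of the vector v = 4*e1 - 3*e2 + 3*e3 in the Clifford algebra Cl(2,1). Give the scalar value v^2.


v^2 = sum of c_i^2 * e_i^2
Positive signature terms (e_i^2 = +1): 4^2 + (-3)^2 = 25
Negative signature terms (e_j^2 = -1): 3^2 = 9
v^2 = 25 - 9 = 16


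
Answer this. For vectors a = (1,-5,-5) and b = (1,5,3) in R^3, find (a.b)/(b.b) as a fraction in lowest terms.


Projection coefficient = (a . b) / (b . b)
a . b = 1*1 + (-5)*5 + (-5)*3
= 1 + (-25) + (-15) = -39
b . b = 1^2 + 5^2 + 3^2
= 1 + 25 + 9 = 35
Coefficient = -39/35
In lowest terms: -39/35


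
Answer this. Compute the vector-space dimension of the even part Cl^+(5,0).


Even subalgebra dimension = 2^(n-1)
n = 5 + 0 = 5
2^(5 - 1) = 2^4 = 16
Verification: sum of C(5,k) for even k = 1 + 10 + 5 = 16
Result = 16


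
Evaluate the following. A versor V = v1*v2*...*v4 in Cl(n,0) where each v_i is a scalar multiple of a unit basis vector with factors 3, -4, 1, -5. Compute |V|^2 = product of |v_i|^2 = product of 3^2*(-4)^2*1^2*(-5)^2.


Each vector v_i has |v_i|^2 = s_i^2
Squared scales: 3^2 = 9, (-4)^2 = 16, 1^2 = 1, (-5)^2 = 25
|V|^2 = 9 * 16 * 1 * 25
= 3600


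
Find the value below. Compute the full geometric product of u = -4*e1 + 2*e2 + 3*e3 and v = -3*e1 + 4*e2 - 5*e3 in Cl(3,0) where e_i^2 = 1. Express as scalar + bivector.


In Cl(3,0): e_i^2 = 1, e_ie_j = -e_je_i for i != j.
Scalar part = u . v = (-4)*(-3) + 2*4 + 3*(-5)
= 12 + 8 + (-15) = 5
e12 coeff = (-4)*4 - 2*(-3) = -16 - (-6) = -10
e13 coeff = (-4)*(-5) - 3*(-3) = 20 - (-9) = 29
e23 coeff = 2*(-5) - 3*4 = -10 - 12 = -22
uv = 5 - 10*e12 + 29*e13 - 22*e23


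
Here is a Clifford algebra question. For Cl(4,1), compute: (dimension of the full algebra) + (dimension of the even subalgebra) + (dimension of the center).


n = 4 + 1 = 5
Total dim = 2^5 = 32
Even subalgebra dim = 2^4 = 16
n is odd, so center dim = 2
Sum = 32 + 16 + 2 = 50


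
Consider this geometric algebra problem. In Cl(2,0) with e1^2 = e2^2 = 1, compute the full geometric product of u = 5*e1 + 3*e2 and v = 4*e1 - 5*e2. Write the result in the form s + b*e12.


Expand: (5*e1 + 3*e2)(4*e1 - 5*e2)
= 5*4*e1e1 + 5*(-5)*e1e2 + 3*4*e2e1 + 3*(-5)*e2e2
Using e1^2 = e2^2 = 1, e2e1 = -e1e2:
Scalar part s = 5*4 + 3*(-5) = 20 + (-15) = 5
Bivector part b = 5*(-5) - 3*4 = -25 - 12 = -37
uv = 5 - 37*e12


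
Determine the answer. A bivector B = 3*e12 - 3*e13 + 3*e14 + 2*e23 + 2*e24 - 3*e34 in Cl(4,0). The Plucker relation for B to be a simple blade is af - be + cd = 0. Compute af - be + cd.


Plucker relation: af - be + cd
a*f = 3*(-3) = -9
b*e = (-3)*2 = -6
c*d = 3*2 = 6
af - be + cd = -9 - (-6) + 6
= 3


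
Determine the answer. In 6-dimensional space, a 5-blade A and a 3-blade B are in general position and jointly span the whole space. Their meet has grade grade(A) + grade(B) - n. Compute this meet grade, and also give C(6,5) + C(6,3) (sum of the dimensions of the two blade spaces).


Meet grade = grade(A) + grade(B) - n
= 5 + 3 - 6 = 2
C(6,5) = 6
C(6,3) = 20
dim_A + dim_B = 6 + 20 = 26


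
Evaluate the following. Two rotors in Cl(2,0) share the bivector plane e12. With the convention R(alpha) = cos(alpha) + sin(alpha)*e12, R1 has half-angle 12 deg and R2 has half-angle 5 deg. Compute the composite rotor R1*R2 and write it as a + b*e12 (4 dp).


Same-plane rotors commute and their half-angles add:
R1*R2 = cos(a1 + a2) + sin(a1 + a2)*e12.
a1 + a2 = 12 + 5 = 17 deg
cos(17 deg) = 0.9563
sin(17 deg) = 0.2924
R1*R2 = 0.9563 + 0.2924*e12


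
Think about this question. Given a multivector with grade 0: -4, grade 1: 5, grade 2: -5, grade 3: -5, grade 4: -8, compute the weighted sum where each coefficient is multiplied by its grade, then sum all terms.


Grade-weighted sum = sum of grade_k * coefficient_k
0*(-4) = 0
1*5 = 5
2*(-5) = -10
3*(-5) = -15
4*(-8) = -32
Total = 0 + 5 + (-10) + (-15) + (-32) = -52


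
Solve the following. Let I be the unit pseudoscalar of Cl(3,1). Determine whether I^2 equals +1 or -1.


The pseudoscalar I = e1...e_n (product of all n generators) of Cl(p,q) satisfies I^2 = (-1)^(q + n(n-1)/2).
p = 3, q = 1, n = p + q = 4
n(n-1)/2 = 4 * 3 / 2 = 6
Exponent = q + n(n-1)/2 = 1 + 6 = 7
I^2 = (-1)^7 = -1


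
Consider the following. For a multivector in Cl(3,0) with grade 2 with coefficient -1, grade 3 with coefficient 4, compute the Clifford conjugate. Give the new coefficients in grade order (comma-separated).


Clifford conjugate sign for grade k: (-1)^(k(k+1)/2)
Grade 2: (-1)^(2*3/2) = (-1)^3 = -1, coeff -1 -> 1
Grade 3: (-1)^(3*4/2) = (-1)^6 = 1, coeff 4 -> 4
Conjugated coefficients: 1, 4


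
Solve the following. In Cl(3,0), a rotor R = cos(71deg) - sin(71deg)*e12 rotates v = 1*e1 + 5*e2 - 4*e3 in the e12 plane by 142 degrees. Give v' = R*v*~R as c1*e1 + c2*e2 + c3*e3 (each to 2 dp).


Rotor R = cos(71deg) - sin(71deg)*e12
Rotation angle theta = 2 * 71 = 142 degrees in the e12 plane (e1 -> e2).
The component perpendicular to the plane (e3) is invariant: v'_3 = v3 = -4.00
cos(142deg) = -0.7880, sin(142deg) = 0.6157
v'_1 = v1*cos(theta) - v2*sin(theta) = 1*(-0.7880) - 5*0.6157 = -3.87
v'_2 = v1*sin(theta) + v2*cos(theta) = 1*0.6157 + 5*(-0.7880) = -3.32
v' = -3.87*e1 - 3.32*e2 - 4.00*e3


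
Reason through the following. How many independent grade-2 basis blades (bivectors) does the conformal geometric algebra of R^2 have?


The conformal model of R^2 uses Cl(3,1) with m = 2 + 2 = 4 generators.
Number of grade-2 blades = C(m, 2) = C(4, 2)
= 4*3/2 = 6


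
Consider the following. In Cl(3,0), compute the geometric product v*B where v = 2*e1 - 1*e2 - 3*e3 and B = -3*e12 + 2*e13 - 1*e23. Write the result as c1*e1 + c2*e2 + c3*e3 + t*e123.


vB has grade-1 (vector) and grade-3 (trivector) parts: vB = (v _| B) + (v ^ B).
Vector part <vB>_1:
  e1: -v2*b12 - v3*b13 = -(-1)*(-3) - (-3)*(2) = 3
  e2: v1*b12 - v3*b23 = (2)*(-3) - (-3)*(-1) = -9
  e3: v1*b13 + v2*b23 = (2)*(2) + (-1)*(-1) = 5
Trivector part <vB>_3:
  e123: v1*b23 - v2*b13 + v3*b12 = (2)*(-1) - (-1)*(2) + (-3)*(-3) = 9
vB = 3*e1 - 9*e2 + 5*e3 + 9*e123


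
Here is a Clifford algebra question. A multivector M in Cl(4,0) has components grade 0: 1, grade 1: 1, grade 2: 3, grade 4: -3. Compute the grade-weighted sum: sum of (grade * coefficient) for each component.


Grade-weighted sum = sum of grade_k * coefficient_k
0*1 = 0
1*1 = 1
2*3 = 6
4*(-3) = -12
Total = 0 + 1 + 6 + (-12) = -5


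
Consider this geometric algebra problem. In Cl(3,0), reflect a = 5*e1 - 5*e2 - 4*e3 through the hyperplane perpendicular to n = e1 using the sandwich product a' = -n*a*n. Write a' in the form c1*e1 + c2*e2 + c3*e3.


Reflection formula: a' = -n*a*n, with n = e1 (unit vector, n^2 = 1).
For reflection through hyperplane perp to e1:
The component along e1 flips sign, others stay.
a = (5, -5, -4)
a' = (-5, -5, -4)
a' = -5*e1 - 5*e2 - 4*e3


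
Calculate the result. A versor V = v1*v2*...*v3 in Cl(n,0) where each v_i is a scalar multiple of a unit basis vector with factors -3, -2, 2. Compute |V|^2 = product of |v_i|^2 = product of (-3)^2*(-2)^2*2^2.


Each vector v_i has |v_i|^2 = s_i^2
Squared scales: (-3)^2 = 9, (-2)^2 = 4, 2^2 = 4
|V|^2 = 9 * 4 * 4
= 144


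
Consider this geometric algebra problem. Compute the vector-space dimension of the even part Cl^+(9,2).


Even subalgebra dimension = 2^(n-1)
n = 9 + 2 = 11
2^(11 - 1) = 2^10 = 1024
Verification: sum of C(11,k) for even k = 1 + 55 + 330 + 462 + 165 + 11 = 1024
Result = 1024


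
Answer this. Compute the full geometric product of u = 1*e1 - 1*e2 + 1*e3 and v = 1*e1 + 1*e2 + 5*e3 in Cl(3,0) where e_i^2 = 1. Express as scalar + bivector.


In Cl(3,0): e_i^2 = 1, e_ie_j = -e_je_i for i != j.
Scalar part = u . v = 1*1 + (-1)*1 + 1*5
= 1 + (-1) + 5 = 5
e12 coeff = 1*1 - (-1)*1 = 1 - (-1) = 2
e13 coeff = 1*5 - 1*1 = 5 - 1 = 4
e23 coeff = (-1)*5 - 1*1 = -5 - 1 = -6
uv = 5 + 2*e12 + 4*e13 - 6*e23


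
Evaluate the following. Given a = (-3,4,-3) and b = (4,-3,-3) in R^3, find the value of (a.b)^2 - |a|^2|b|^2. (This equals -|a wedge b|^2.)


a . b = (-3)*4 + 4*(-3) + (-3)*(-3)
= -12 + (-12) + 9 = -15
|a|^2 = (-3)^2 + 4^2 + (-3)^2 = 34
|b|^2 = 4^2 + (-3)^2 + (-3)^2 = 34
(a.b)^2 = (-15)^2 = 225
|a|^2 * |b|^2 = 34 * 34 = 1156
Result = 225 - 1156 = -931


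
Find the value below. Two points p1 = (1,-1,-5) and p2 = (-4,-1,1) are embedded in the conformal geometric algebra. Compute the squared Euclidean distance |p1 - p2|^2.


p1 - p2 = (5, 0, -6)
|p1 - p2|^2 = 5^2 + 0^2 + (-6)^2
= 25 + 0 + 36
= 61


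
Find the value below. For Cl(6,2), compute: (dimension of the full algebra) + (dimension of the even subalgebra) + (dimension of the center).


n = 6 + 2 = 8
Total dim = 2^8 = 256
Even subalgebra dim = 2^7 = 128
n is even, so center dim = 1
Sum = 256 + 128 + 1 = 385


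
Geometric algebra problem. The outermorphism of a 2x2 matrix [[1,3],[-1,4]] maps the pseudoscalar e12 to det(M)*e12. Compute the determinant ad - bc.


The outermorphism of a linear map f sends e1^e2 to f(e1)^f(e2).
f(e1) = 1*e1 - 1*e2
f(e2) = 3*e1 + 4*e2
f(e1) ^ f(e2) = (1*e1 - 1*e2) ^ (3*e1 + 4*e2)
= 1*4*e12 + (-1)*3*e21
= (4 - (-3))*e12
= 7*e12
Coefficient = 7


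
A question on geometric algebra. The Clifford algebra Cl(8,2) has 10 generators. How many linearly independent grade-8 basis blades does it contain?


Number of grade-k basis blades in Cl(p,q) with n = p + q is C(n, k).
n = 8 + 2 = 10
C(10, 8) = 10! / (8! * 2!)
= 3628800 / (40320 * 2)
= 45


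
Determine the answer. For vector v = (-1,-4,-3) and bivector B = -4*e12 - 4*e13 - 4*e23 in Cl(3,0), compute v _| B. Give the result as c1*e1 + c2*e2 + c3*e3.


Left contraction v _| B = <vB>_1 (grade-1 part of the geometric product vB).
Using e1_|e12 = e2, e2_|e12 = -e1, e1_|e13 = e3, e3_|e13 = -e1, e2_|e23 = e3, e3_|e23 = -e2:
e1 coeff: -v2*b12 - v3*b13 = -(-4)*(-4) - (-3)*(-4) = -28
e2 coeff: v1*b12 - v3*b23 = (-1)*(-4) - (-3)*(-4) = -8
e3 coeff: v1*b13 + v2*b23 = (-1)*(-4) + (-4)*(-4) = 20
v _| B = -28*e1 - 8*e2 + 20*e3


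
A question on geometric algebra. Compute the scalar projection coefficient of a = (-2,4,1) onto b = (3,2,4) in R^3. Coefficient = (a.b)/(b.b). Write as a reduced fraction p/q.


Projection coefficient = (a . b) / (b . b)
a . b = (-2)*3 + 4*2 + 1*4
= -6 + 8 + 4 = 6
b . b = 3^2 + 2^2 + 4^2
= 9 + 4 + 16 = 29
Coefficient = 6/29
In lowest terms: 6/29


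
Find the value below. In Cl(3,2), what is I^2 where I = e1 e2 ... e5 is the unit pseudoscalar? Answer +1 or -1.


The pseudoscalar I = e1...e_n (product of all n generators) of Cl(p,q) satisfies I^2 = (-1)^(q + n(n-1)/2).
p = 3, q = 2, n = p + q = 5
n(n-1)/2 = 5 * 4 / 2 = 10
Exponent = q + n(n-1)/2 = 2 + 10 = 12
I^2 = (-1)^12 = +1


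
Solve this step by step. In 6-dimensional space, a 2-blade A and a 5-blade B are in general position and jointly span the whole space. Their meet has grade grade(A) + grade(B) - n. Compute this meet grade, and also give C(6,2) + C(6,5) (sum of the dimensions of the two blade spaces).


Meet grade = grade(A) + grade(B) - n
= 2 + 5 - 6 = 1
C(6,2) = 15
C(6,5) = 6
dim_A + dim_B = 15 + 6 = 21


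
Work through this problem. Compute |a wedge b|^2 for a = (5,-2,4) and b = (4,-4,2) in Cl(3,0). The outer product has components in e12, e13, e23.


a wedge b = (a1*b2 - a2*b1)*e12 + (a1*b3 - a3*b1)*e13 + (a2*b3 - a3*b2)*e23
e12 coeff: 5*(-4) - (-2)*4 = -20 - (-8) = -12
e13 coeff: 5*2 - 4*4 = 10 - 16 = -6
e23 coeff: (-2)*2 - 4*(-4) = -4 - (-16) = 12
|a wedge b|^2 = (-12)^2 + (-6)^2 + 12^2
= 144 + 36 + 144
= 324


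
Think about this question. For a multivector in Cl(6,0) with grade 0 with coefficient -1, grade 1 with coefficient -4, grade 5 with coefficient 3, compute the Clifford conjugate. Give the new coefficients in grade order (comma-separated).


Clifford conjugate sign for grade k: (-1)^(k(k+1)/2)
Grade 0: (-1)^(0*1/2) = (-1)^0 = 1, coeff -1 -> -1
Grade 1: (-1)^(1*2/2) = (-1)^1 = -1, coeff -4 -> 4
Grade 5: (-1)^(5*6/2) = (-1)^15 = -1, coeff 3 -> -3
Conjugated coefficients: -1, 4, -3


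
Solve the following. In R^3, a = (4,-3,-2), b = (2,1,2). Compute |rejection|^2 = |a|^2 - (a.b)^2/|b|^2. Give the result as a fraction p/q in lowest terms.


|a|^2 = 4^2 + (-3)^2 + (-2)^2 = 29
|b|^2 = 2^2 + 1^2 + 2^2 = 9
a . b = 4*2 + (-3)*1 + (-2)*2 = 1
(a.b)^2 = 1^2 = 1
|rej|^2 = 29 - 1/9
= (261 - 1)/9
= 260/9
In lowest terms: 260/9


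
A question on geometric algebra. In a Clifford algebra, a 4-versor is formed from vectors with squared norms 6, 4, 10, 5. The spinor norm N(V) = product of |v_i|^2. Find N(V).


Spinor norm N(V) = |v1|^2 * |v2|^2 * ... * |v4|^2
= 6 * 4 * 10 * 5
Running product: 6, 24, 240, 1200
N(V) = 1200


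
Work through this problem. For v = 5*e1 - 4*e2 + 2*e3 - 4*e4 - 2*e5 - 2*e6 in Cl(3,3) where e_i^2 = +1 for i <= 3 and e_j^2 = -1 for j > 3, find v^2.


v^2 = sum of c_i^2 * e_i^2
Positive signature terms (e_i^2 = +1): 5^2 + (-4)^2 + 2^2 = 45
Negative signature terms (e_j^2 = -1): (-4)^2 + (-2)^2 + (-2)^2 = 24
v^2 = 45 - 24 = 21


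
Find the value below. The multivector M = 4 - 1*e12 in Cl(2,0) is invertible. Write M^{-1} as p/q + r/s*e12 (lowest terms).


M = 4 - 1*e12, where e12^2 = -1.
Since M commutes with its reverse ~M = a - b*e12, M * ~M = a^2 - b^2*e12^2 = a^2 + b^2.
So M^{-1} = ~M / (a^2 + b^2) = (a - b*e12)/(a^2 + b^2).
a^2 + b^2 = 16 + 1 = 17
Scalar part = 4/17 = 4/17
Bivector coeff = 1/17 = 1/17
M^{-1} = 4/17 + 1/17*e12


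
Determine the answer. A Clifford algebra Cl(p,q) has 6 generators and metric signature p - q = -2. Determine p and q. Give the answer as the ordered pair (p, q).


We need p + q = 6 and p - q = -2.
Adding: 2p = 6 + (-2) = 4, so p = 2.
Then q = 6 - 2 = 4.
(p, q) = (2, 4)


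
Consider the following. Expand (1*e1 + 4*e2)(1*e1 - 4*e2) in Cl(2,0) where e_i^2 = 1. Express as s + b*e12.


Expand: (1*e1 + 4*e2)(1*e1 - 4*e2)
= 1*1*e1e1 + 1*(-4)*e1e2 + 4*1*e2e1 + 4*(-4)*e2e2
Using e1^2 = e2^2 = 1, e2e1 = -e1e2:
Scalar part s = 1*1 + 4*(-4) = 1 + (-16) = -15
Bivector part b = 1*(-4) - 4*1 = -4 - 4 = -8
uv = -15 - 8*e12


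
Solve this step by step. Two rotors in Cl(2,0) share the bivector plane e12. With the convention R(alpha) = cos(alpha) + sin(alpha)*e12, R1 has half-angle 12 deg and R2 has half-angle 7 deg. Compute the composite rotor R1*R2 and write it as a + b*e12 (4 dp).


Same-plane rotors commute and their half-angles add:
R1*R2 = cos(a1 + a2) + sin(a1 + a2)*e12.
a1 + a2 = 12 + 7 = 19 deg
cos(19 deg) = 0.9455
sin(19 deg) = 0.3256
R1*R2 = 0.9455 + 0.3256*e12


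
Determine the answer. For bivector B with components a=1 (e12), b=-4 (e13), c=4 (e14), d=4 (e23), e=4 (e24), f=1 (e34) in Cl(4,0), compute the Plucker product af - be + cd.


Plucker relation: af - be + cd
a*f = 1*1 = 1
b*e = (-4)*4 = -16
c*d = 4*4 = 16
af - be + cd = 1 - (-16) + 16
= 33


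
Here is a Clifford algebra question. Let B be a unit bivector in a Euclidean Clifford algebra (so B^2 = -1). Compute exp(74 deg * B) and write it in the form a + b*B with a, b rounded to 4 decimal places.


For a unit bivector B with B^2 = -1, the exponential series gives
e^(theta*B) = cos(theta) + sin(theta)*B (the GA analogue of Euler's formula).
theta = 74 degrees = 1.291544 rad
cos(74 deg) = 0.2756
sin(74 deg) = 0.9613
exp(theta*B) = 0.2756 + 0.9613*B


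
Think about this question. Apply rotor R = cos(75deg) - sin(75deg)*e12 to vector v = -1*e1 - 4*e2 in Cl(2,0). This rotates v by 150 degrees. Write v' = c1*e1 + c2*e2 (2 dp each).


Rotor R = cos(75deg) - sin(75deg)*e12
Rotation angle theta = 2 * 75 = 150 degrees
v' = R*v*~R rotates v by theta.
cos(150deg) = -0.8660, sin(150deg) = 0.5000
v'_1 = -1*cos(150deg) - (-4)*sin(150deg)
= -1*(-0.8660) - (-4)*0.5000
= 2.87
v'_2 = -1*sin(150deg) + (-4)*cos(150deg)
= -1*0.5000 + (-4)*(-0.8660)
= 2.96
v' = 2.87*e1 + 2.96*e2


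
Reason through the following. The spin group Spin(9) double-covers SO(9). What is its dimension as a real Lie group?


Spin(n) double-covers SO(n); both have Lie algebra so(n) of dimension n(n-1)/2.
n = 9
n(n-1) = 9 * 8 = 72
dim Spin(9) = 72/2 = 36


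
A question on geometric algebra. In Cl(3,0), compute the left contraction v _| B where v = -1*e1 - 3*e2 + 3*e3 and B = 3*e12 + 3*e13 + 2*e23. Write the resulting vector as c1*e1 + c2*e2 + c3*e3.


Left contraction v _| B = <vB>_1 (grade-1 part of the geometric product vB).
Using e1_|e12 = e2, e2_|e12 = -e1, e1_|e13 = e3, e3_|e13 = -e1, e2_|e23 = e3, e3_|e23 = -e2:
e1 coeff: -v2*b12 - v3*b13 = -(-3)*(3) - (3)*(3) = 0
e2 coeff: v1*b12 - v3*b23 = (-1)*(3) - (3)*(2) = -9
e3 coeff: v1*b13 + v2*b23 = (-1)*(3) + (-3)*(2) = -9
v _| B = 0*e1 - 9*e2 - 9*e3


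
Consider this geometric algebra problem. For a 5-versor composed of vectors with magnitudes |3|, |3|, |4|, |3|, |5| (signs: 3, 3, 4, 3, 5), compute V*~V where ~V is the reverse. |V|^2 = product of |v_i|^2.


Each vector v_i has |v_i|^2 = s_i^2
Squared scales: 3^2 = 9, 3^2 = 9, 4^2 = 16, 3^2 = 9, 5^2 = 25
|V|^2 = 9 * 9 * 16 * 9 * 25
= 291600


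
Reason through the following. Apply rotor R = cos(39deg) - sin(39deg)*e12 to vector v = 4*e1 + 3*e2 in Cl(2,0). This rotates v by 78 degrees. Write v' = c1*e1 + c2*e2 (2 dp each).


Rotor R = cos(39deg) - sin(39deg)*e12
Rotation angle theta = 2 * 39 = 78 degrees
v' = R*v*~R rotates v by theta.
cos(78deg) = 0.2079, sin(78deg) = 0.9781
v'_1 = 4*cos(78deg) - 3*sin(78deg)
= 4*0.2079 - 3*0.9781
= -2.10
v'_2 = 4*sin(78deg) + 3*cos(78deg)
= 4*0.9781 + 3*0.2079
= 4.54
v' = -2.10*e1 + 4.54*e2


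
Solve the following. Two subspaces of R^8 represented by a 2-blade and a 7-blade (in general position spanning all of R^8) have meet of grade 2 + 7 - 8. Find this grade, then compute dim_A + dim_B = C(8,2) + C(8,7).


Meet grade = grade(A) + grade(B) - n
= 2 + 7 - 8 = 1
C(8,2) = 28
C(8,7) = 8
dim_A + dim_B = 28 + 8 = 36


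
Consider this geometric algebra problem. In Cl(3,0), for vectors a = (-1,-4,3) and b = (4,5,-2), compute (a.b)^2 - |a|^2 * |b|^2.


a . b = (-1)*4 + (-4)*5 + 3*(-2)
= -4 + (-20) + (-6) = -30
|a|^2 = (-1)^2 + (-4)^2 + 3^2 = 26
|b|^2 = 4^2 + 5^2 + (-2)^2 = 45
(a.b)^2 = (-30)^2 = 900
|a|^2 * |b|^2 = 26 * 45 = 1170
Result = 900 - 1170 = -270


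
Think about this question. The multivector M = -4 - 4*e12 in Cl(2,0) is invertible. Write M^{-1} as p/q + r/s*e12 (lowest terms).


M = -4 - 4*e12, where e12^2 = -1.
Since M commutes with its reverse ~M = a - b*e12, M * ~M = a^2 - b^2*e12^2 = a^2 + b^2.
So M^{-1} = ~M / (a^2 + b^2) = (a - b*e12)/(a^2 + b^2).
a^2 + b^2 = 16 + 16 = 32
Scalar part = -4/32 = -1/8
Bivector coeff = 4/32 = 1/8
M^{-1} = -1/8 + 1/8*e12


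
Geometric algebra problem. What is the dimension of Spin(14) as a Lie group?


Spin(n) double-covers SO(n); both have Lie algebra so(n) of dimension n(n-1)/2.
n = 14
n(n-1) = 14 * 13 = 182
dim Spin(14) = 182/2 = 91


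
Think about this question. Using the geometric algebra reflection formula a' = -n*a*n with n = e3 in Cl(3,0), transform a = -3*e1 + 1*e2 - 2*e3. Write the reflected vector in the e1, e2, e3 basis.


Reflection formula: a' = -n*a*n, with n = e3 (unit vector, n^2 = 1).
For reflection through hyperplane perp to e3:
The component along e3 flips sign, others stay.
a = (-3, 1, -2)
a' = (-3, 1, 2)
a' = -3*e1 + 1*e2 + 2*e3


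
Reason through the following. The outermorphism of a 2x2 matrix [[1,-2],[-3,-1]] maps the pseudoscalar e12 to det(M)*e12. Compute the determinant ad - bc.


The outermorphism of a linear map f sends e1^e2 to f(e1)^f(e2).
f(e1) = 1*e1 - 3*e2
f(e2) = -2*e1 - 1*e2
f(e1) ^ f(e2) = (1*e1 - 3*e2) ^ (-2*e1 - 1*e2)
= 1*(-1)*e12 + (-3)*(-2)*e21
= (-1 - 6)*e12
= -7*e12
Coefficient = -7


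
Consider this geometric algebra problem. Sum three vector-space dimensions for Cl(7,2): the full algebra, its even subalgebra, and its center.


n = 7 + 2 = 9
Total dim = 2^9 = 512
Even subalgebra dim = 2^8 = 256
n is odd, so center dim = 2
Sum = 512 + 256 + 2 = 770


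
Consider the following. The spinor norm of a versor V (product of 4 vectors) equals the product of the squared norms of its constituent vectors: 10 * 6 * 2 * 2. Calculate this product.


Spinor norm N(V) = |v1|^2 * |v2|^2 * ... * |v4|^2
= 10 * 6 * 2 * 2
Running product: 10, 60, 120, 240
N(V) = 240


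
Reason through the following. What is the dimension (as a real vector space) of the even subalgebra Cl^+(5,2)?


Even subalgebra dimension = 2^(n-1)
n = 5 + 2 = 7
2^(7 - 1) = 2^6 = 64
Verification: sum of C(7,k) for even k = 1 + 21 + 35 + 7 = 64
Result = 64


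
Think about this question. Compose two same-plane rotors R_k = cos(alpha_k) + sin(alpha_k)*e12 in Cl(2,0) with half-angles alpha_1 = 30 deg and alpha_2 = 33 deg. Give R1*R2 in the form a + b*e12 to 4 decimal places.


Same-plane rotors commute and their half-angles add:
R1*R2 = cos(a1 + a2) + sin(a1 + a2)*e12.
a1 + a2 = 30 + 33 = 63 deg
cos(63 deg) = 0.4540
sin(63 deg) = 0.8910
R1*R2 = 0.4540 + 0.8910*e12


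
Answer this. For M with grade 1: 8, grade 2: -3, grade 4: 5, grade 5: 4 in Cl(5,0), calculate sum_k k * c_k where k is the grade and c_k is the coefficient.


Grade-weighted sum = sum of grade_k * coefficient_k
1*8 = 8
2*(-3) = -6
4*5 = 20
5*4 = 20
Total = 8 + (-6) + 20 + 20 = 42


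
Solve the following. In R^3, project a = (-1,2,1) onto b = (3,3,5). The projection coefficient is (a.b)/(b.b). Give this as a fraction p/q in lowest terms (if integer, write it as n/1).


Projection coefficient = (a . b) / (b . b)
a . b = (-1)*3 + 2*3 + 1*5
= -3 + 6 + 5 = 8
b . b = 3^2 + 3^2 + 5^2
= 9 + 9 + 25 = 43
Coefficient = 8/43
In lowest terms: 8/43


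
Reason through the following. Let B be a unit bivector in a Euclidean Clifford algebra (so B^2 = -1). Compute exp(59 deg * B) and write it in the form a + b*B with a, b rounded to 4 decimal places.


For a unit bivector B with B^2 = -1, the exponential series gives
e^(theta*B) = cos(theta) + sin(theta)*B (the GA analogue of Euler's formula).
theta = 59 degrees = 1.029744 rad
cos(59 deg) = 0.5150
sin(59 deg) = 0.8572
exp(theta*B) = 0.5150 + 0.8572*B


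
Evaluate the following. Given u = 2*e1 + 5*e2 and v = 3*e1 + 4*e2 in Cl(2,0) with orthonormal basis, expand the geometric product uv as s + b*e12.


Expand: (2*e1 + 5*e2)(3*e1 + 4*e2)
= 2*3*e1e1 + 2*4*e1e2 + 5*3*e2e1 + 5*4*e2e2
Using e1^2 = e2^2 = 1, e2e1 = -e1e2:
Scalar part s = 2*3 + 5*4 = 6 + 20 = 26
Bivector part b = 2*4 - 5*3 = 8 - 15 = -7
uv = 26 - 7*e12


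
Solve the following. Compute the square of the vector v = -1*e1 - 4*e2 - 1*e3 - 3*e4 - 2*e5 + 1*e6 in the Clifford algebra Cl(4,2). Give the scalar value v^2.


v^2 = sum of c_i^2 * e_i^2
Positive signature terms (e_i^2 = +1): (-1)^2 + (-4)^2 + (-1)^2 + (-3)^2 = 27
Negative signature terms (e_j^2 = -1): (-2)^2 + 1^2 = 5
v^2 = 27 - 5 = 22


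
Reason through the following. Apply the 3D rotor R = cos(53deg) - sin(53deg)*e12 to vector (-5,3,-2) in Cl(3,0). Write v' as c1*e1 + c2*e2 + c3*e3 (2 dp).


Rotor R = cos(53deg) - sin(53deg)*e12
Rotation angle theta = 2 * 53 = 106 degrees in the e12 plane (e1 -> e2).
The component perpendicular to the plane (e3) is invariant: v'_3 = v3 = -2.00
cos(106deg) = -0.2756, sin(106deg) = 0.9613
v'_1 = v1*cos(theta) - v2*sin(theta) = -5*(-0.2756) - 3*0.9613 = -1.51
v'_2 = v1*sin(theta) + v2*cos(theta) = -5*0.9613 + 3*(-0.2756) = -5.63
v' = -1.51*e1 - 5.63*e2 - 2.00*e3
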